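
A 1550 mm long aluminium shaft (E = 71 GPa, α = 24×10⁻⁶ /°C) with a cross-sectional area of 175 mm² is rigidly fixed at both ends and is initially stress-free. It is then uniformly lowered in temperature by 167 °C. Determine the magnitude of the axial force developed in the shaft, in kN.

Full restraint means ε = 0, so the stress is σ = EαΔT = 71×10³ × 24×10⁻⁶ × 167 = 284.6 MPa.
Axial force P = σA = 284.6 × 175 = 49800 N = 49.8 kN, tensile.

P ≈ 49.8 kN (tensile)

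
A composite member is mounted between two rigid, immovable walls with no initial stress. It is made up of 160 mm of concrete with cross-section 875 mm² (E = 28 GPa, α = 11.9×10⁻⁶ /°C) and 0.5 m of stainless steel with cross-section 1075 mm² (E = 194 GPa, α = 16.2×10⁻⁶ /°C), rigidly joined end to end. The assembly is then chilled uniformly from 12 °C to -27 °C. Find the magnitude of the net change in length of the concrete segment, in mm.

Free thermal contraction of the whole bar: Σ αᵢΔT Lᵢ = 11.9×10⁻⁶×39×160 + 16.2×10⁻⁶×39×500 = 0.3902 mm.
The walls prevent any net length change, so an axial force P (same in every segment) develops. Compatibility: P · Σ Lᵢ/(AᵢEᵢ) = δ_free.
Σ Lᵢ/(AᵢEᵢ) = 160/(875×28×10³) + 500/(1075×194×10³) = 8.928×10⁻⁶ mm/N.
So P = 0.3902 / 8.928×10⁻⁶ = 43.7 kN, tensile.
For the concrete segment, free thermal change = 11.9×10⁻⁶×39×160 = 0.07426 mm and elastic change from P = 43700×160/(875×28×10³) = 0.2854 mm; these oppose, so the net change is 0.211 mm (segment lengthens).

|ΔL| ≈ 0.211 mm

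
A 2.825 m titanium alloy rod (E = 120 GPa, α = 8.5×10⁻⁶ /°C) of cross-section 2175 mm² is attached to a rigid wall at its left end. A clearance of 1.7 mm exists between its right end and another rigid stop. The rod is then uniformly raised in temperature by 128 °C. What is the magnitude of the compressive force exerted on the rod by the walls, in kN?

P ≈ 127 kN

If the wall were absent the rod would grow by αΔT L = 8.5×10⁻⁶ × 128 × 2825 = 3.074 mm.
The gap closes (δ_free > 1.7 mm) and the wall then resists a further 3.074 − 1.7 = 1.374 mm of expansion.
So σ = E(δ_free − g)/L = 120×10³ × 1.374/2825 = 58.35 MPa.
P = σA = 58.35 × 2175 = 126.9 kN.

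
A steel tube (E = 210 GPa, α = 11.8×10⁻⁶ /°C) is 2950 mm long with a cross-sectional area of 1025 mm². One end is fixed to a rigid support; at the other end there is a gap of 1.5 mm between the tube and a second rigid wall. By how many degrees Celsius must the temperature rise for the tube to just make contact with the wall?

ΔT ≈ 43.1 °C

Contact occurs when the free expansion equals the gap: αΔT L = 1.5 mm.
ΔT = 1.5 / (11.8×10⁻⁶ × 2950) = 43.09 °C.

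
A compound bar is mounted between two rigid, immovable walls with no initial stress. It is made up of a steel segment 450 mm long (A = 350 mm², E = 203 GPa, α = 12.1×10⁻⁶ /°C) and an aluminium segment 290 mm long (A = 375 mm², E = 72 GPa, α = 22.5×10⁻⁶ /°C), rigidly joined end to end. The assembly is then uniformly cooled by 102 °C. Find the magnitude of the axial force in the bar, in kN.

P ≈ 71.5 kN (tensile)

Free thermal contraction of the whole bar: Σ αᵢΔT Lᵢ = 12.1×10⁻⁶×102×450 + 22.5×10⁻⁶×102×290 = 1.221 mm.
The walls prevent any net length change, so an axial force P (same in every segment) develops. Compatibility: P · Σ Lᵢ/(AᵢEᵢ) = δ_free.
The series flexibility is Σ Lᵢ/(AᵢEᵢ) = 450/(350×203×10³) + 290/(375×72×10³) = 1.707×10⁻⁵ mm/N.
Hence P = δ_free / Σ(L/AE) = 1.221/1.707×10⁻⁵ = 71.51 kN (tensile).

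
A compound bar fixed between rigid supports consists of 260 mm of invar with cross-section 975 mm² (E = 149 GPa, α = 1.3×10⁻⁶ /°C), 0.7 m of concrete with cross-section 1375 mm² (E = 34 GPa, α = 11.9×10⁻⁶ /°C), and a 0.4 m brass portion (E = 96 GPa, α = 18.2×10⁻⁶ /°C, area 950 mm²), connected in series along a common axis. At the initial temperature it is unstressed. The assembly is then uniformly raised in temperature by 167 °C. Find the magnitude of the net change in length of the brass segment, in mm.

Free thermal expansion of the whole bar: Σ αᵢΔT Lᵢ = 1.3×10⁻⁶×167×260 + 11.9×10⁻⁶×167×700 + 18.2×10⁻⁶×167×400 = 2.663 mm.
Since the ends are fixed, an axial force P builds up, equal in every segment, with P · Σ Lᵢ/(AᵢEᵢ) = δ_free.
The series flexibility is Σ Lᵢ/(AᵢEᵢ) = 260/(975×149×10³) + 700/(1375×34×10³) + 400/(950×96×10³) = 2.115×10⁻⁵ mm/N.
So P = 2.663 / 2.115×10⁻⁵ = 125.9 kN, compressive.
For the brass segment, free thermal change = 18.2×10⁻⁶×167×400 = 1.216 mm and elastic change from P = 125900×400/(950×96×10³) = 0.5523 mm; these oppose, so the net change is 0.663 mm (segment lengthens).

|ΔL| ≈ 0.663 mm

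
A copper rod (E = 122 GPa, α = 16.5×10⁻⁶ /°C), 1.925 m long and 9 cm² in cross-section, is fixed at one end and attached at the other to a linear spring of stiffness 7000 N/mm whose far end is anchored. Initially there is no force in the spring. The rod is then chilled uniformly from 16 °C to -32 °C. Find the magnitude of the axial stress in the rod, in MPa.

Free thermal contraction: δ_free = αΔT L = 16.5×10⁻⁶ × 48 × 1925 = 1.525 mm.
Let P be the tensile force in the spring. The rod extends elastically by PL/(AE) and the spring stretches by P/k; together these equal δ_free.
P [ L/(AE) + 1/k ] = δ_free → P [ 1925/(900×122×10³) + 1/(7000) ] = 1.525.
P = 1.525 / 0.0001604 = 9506 N.
σ = P/A = 9506/900 = 10.56 MPa.

σ ≈ 10.6 MPa (tensile)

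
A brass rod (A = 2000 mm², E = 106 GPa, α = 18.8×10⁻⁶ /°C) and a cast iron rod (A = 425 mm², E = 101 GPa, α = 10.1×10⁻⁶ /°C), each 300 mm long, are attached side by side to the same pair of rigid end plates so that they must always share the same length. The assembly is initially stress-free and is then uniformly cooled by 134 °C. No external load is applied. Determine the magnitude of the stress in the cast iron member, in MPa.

σ ≈ 97.9 MPa (compressive)

Equilibrium of a rigid end plate with no external load gives equal and opposite internal forces ±P in the two members. Since α_{brass} > α_{cast iron}, cooling drives the brass into tension and the cast iron into compression.
Compatibility of the two members (thermal + elastic change equal): (α₁ − α₂)ΔT = P·[1/(A₁E₁) + 1/(A₂E₂)].
|α₁ − α₂|·ΔT = 8.7×10⁻⁶ × 134 = 0.001166.
1/(A₁E₁) + 1/(A₂E₂) = 1/(2000×106×10³) + 1/(425×101×10³) = 2.801×10⁻⁸ N⁻¹.
So P = 0.001166 / 2.801×10⁻⁸ = 41.62 kN.
σ_{cast iron} = P/A₂ = 41620/425 = 97.92 MPa, compressive.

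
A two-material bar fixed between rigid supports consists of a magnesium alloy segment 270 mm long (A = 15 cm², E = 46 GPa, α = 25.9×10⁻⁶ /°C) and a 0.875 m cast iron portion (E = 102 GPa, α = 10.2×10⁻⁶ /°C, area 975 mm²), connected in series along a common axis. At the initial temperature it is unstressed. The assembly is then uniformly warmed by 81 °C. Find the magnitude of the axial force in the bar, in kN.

P ≈ 101 kN (compressive)

With the walls removed the bar would change length by δ_free = Σ αᵢΔT Lᵢ = 25.9×10⁻⁶×81×270 + 10.2×10⁻⁶×81×875 = 1.289 mm.
The walls prevent any net length change, so an axial force P (same in every segment) develops. Compatibility: P · Σ Lᵢ/(AᵢEᵢ) = δ_free.
Σ Lᵢ/(AᵢEᵢ) = 270/(1500×46×10³) + 875/(975×102×10³) = 1.271×10⁻⁵ mm/N.
So P = 1.289 / 1.271×10⁻⁵ = 101.4 kN, compressive.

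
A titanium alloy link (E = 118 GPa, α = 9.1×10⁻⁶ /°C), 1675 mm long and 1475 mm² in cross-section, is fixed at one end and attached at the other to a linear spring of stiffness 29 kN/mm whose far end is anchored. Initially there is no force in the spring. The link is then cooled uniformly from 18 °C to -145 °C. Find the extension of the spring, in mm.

δ ≈ 1.94 mm

If the spring were absent the link would shorten by αΔT L = 9.1×10⁻⁶ × 163 × 1675 = 2.485 mm.
Let P be the tensile force in the spring. The link extends elastically by PL/(AE) and the spring stretches by P/k; together these equal δ_free.
So P = δ_free / [L/(AE) + 1/k] = 2.485 / [ 1675/(1475×118×10³) + 1/(29×10³) ].
P = 2.485 / 4.411×10⁻⁵ = 56330 N.
Spring extension = P/k = 56330/(29×10³) = 1.942 mm.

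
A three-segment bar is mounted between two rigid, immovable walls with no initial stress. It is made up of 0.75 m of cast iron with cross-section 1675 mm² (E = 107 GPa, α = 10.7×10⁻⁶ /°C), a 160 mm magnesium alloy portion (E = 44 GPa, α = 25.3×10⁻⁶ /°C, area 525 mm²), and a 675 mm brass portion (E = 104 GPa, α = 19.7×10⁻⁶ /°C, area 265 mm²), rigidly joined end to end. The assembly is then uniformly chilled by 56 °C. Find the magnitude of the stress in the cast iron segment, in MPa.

σ ≈ 23.8 MPa (tensile)

Free thermal contraction of the whole bar: Σ αᵢΔT Lᵢ = 10.7×10⁻⁶×56×750 + 25.3×10⁻⁶×56×160 + 19.7×10⁻⁶×56×675 = 1.421 mm.
Since the ends are fixed, an axial force P builds up, equal in every segment, with P · Σ Lᵢ/(AᵢEᵢ) = δ_free.
Σ Lᵢ/(AᵢEᵢ) = 750/(1675×107×10³) + 160/(525×44×10³) + 675/(265×104×10³) = 3.56×10⁻⁵ mm/N.
P = 1.421 / 3.56×10⁻⁵ = 39910 N = 39.91 kN, tensile.
σ_{cast iron} = P / A = 39910 / 1675 = 23.82 MPa.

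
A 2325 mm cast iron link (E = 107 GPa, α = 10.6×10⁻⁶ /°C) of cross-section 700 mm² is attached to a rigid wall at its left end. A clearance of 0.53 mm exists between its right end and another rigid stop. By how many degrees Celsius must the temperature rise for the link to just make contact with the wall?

Contact occurs when the free expansion equals the gap: αΔT L = 0.53 mm.
So ΔT = g/(αL) = 0.53/(10.6×10⁻⁶ × 2325) = 21.51 °C.

ΔT ≈ 21.5 °C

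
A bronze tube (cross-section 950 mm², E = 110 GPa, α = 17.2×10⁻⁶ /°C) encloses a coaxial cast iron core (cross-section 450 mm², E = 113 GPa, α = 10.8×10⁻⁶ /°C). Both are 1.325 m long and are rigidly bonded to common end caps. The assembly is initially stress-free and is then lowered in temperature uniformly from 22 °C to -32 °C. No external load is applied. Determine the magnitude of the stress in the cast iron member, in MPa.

σ ≈ 26.3 MPa (compressive)

The bronze has the larger α, so on cooling it would change length more than the cast iron if both were free. The rigid plates force a common final length, so the bronze is put into tension and the cast iron into compression, with equal and opposite forces P (no external load).
Setting the final lengths equal and cancelling L: (α₁ − α₂)ΔT = P/(A₁E₁) + P/(A₂E₂).
|α₁ − α₂|·ΔT = 6.4×10⁻⁶ × 54 = 0.0003456.
1/(A₁E₁) + 1/(A₂E₂) = 1/(950×110×10³) + 1/(450×113×10³) = 2.924×10⁻⁸ N⁻¹.
P = 0.0003456 / 2.924×10⁻⁸ = 11820 N = 11.82 kN.
σ_{cast iron} = P/A₂ = 11820/450 = 26.27 MPa, compressive.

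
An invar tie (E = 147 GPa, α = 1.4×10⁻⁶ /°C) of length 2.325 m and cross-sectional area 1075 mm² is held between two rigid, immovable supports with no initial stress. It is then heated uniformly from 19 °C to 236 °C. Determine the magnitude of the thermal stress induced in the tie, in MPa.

σ ≈ 44.7 MPa (compressive)

Because both ends are immovable the net strain is zero, and the suppressed thermal strain is αΔT = 1.4×10⁻⁶ × 217 = 303.8×10⁻⁶.
Hence σ = E·αΔT = 147×10³ × 303.8×10⁻⁶ = 44.66 MPa, compressive.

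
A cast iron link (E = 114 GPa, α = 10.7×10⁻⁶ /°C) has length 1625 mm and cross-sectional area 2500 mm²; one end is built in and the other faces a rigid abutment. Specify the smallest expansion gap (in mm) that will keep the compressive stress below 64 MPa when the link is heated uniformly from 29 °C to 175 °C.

g ≈ 1.63 mm

Free expansion if unrestrained: δ_free = αΔT L = 10.7×10⁻⁶ × 146 × 1625 = 2.539 mm.
At the allowable stress the elastic shortening the wall may impose is σL/E = 64 × 1625 / (114×10³) = 0.9123 mm.
So the gap has to take up the difference, g_min = δ_free − σL/E = 2.539 − 0.9123 = 1.626 mm.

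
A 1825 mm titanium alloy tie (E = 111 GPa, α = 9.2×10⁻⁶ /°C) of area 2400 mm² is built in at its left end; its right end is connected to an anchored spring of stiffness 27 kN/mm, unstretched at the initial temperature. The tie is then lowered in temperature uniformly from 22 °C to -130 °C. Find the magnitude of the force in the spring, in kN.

P ≈ 58.2 kN

If the spring were absent the tie would shorten by αΔT L = 9.2×10⁻⁶ × 152 × 1825 = 2.552 mm.
With a force P in the spring, the elastic change of the tie is PL/(AE) and that of the spring is P/k; compatibility requires their sum to equal δ_free.
P [ L/(AE) + 1/k ] = δ_free → P [ 1825/(2400×111×10³) + 1/(27×10³) ] = 2.552.
P = 2.552 / 4.389×10⁻⁵ = 58150 N.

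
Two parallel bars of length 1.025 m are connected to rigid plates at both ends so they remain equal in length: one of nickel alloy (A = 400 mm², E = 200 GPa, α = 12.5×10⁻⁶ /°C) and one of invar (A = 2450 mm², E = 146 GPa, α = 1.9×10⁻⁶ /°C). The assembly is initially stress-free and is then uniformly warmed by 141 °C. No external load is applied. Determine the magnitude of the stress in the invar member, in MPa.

σ ≈ 39.9 MPa (tensile)

The nickel alloy has the larger α, so on heating it would change length more than the invar if both were free. The rigid plates force a common final length, so the nickel alloy is put into compression and the invar into tension, with equal and opposite forces P (no external load).
Setting the final lengths equal and cancelling L: (α₁ − α₂)ΔT = P/(A₁E₁) + P/(A₂E₂).
|α₁ − α₂|·ΔT = 10.6×10⁻⁶ × 141 = 0.001495.
1/(A₁E₁) + 1/(A₂E₂) = 1/(400×200×10³) + 1/(2450×146×10³) = 1.53×10⁻⁸ N⁻¹.
P = 0.001495 / 1.53×10⁻⁸ = 97710 N = 97.71 kN.
σ_{invar} = P/A₂ = 97710/2450 = 39.88 MPa, tensile.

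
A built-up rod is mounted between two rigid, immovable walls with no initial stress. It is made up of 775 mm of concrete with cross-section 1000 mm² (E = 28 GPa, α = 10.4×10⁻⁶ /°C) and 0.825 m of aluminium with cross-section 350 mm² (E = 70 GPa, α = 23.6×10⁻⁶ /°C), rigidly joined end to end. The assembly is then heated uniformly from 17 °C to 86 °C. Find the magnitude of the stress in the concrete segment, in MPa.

If the supports were absent, the total length change would be Σ αᵢΔT Lᵢ = 10.4×10⁻⁶×69×775 + 23.6×10⁻⁶×69×825 = 1.9 mm.
The walls prevent any net length change, so an axial force P (same in every segment) develops. Compatibility: P · Σ Lᵢ/(AᵢEᵢ) = δ_free.
Σ Lᵢ/(AᵢEᵢ) = 775/(1000×28×10³) + 825/(350×70×10³) = 6.135×10⁻⁵ mm/N.
So P = 1.9 / 6.135×10⁻⁵ = 30.96 kN, compressive.
σ_{concrete} = P / A = 30960 / 1000 = 30.96 MPa.

σ ≈ 31 MPa (compressive)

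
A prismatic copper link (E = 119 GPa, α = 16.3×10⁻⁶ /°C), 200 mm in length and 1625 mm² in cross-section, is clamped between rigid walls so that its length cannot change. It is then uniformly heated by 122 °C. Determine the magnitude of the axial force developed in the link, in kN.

Full restraint means ε = 0, so the stress is σ = EαΔT = 119×10³ × 16.3×10⁻⁶ × 122 = 236.6 MPa.
Axial force P = σA = 236.6 × 1625 = 384500 N = 384.5 kN, compressive.

P ≈ 385 kN (compressive)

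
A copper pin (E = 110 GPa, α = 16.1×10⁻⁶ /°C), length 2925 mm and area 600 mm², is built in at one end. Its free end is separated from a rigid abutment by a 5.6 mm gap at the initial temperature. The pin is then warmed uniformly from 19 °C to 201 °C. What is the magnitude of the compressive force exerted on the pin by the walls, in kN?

P ≈ 67 kN

If the wall were absent the pin would grow by αΔT L = 16.1×10⁻⁶ × 182 × 2925 = 8.571 mm.
After closing the 5.6 mm clearance, 8.571 − 5.6 = 2.971 mm of expansion remains to be suppressed by the wall.
That suppressed elongation corresponds to σ = E·Δ/L = 110×10³ × 2.971/2925 = 111.7 MPa.
P = σA = 111.7 × 600 = 67.03 kN.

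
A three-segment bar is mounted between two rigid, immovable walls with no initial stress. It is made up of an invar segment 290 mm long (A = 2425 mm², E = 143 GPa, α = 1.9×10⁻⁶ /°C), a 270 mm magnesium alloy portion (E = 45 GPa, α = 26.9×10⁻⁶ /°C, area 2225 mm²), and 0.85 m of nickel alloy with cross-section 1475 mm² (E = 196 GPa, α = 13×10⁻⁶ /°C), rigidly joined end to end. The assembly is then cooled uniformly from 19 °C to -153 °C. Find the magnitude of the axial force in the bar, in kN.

P ≈ 501 kN (tensile)

With the walls removed the bar would change length by δ_free = Σ αᵢΔT Lᵢ = 1.9×10⁻⁶×172×290 + 26.9×10⁻⁶×172×270 + 13×10⁻⁶×172×850 = 3.245 mm.
Since the ends are fixed, an axial force P builds up, equal in every segment, with P · Σ Lᵢ/(AᵢEᵢ) = δ_free.
The series flexibility is Σ Lᵢ/(AᵢEᵢ) = 290/(2425×143×10³) + 270/(2225×45×10³) + 850/(1475×196×10³) = 6.473×10⁻⁶ mm/N.
Hence P = δ_free / Σ(L/AE) = 3.245/6.473×10⁻⁶ = 501.2 kN (tensile).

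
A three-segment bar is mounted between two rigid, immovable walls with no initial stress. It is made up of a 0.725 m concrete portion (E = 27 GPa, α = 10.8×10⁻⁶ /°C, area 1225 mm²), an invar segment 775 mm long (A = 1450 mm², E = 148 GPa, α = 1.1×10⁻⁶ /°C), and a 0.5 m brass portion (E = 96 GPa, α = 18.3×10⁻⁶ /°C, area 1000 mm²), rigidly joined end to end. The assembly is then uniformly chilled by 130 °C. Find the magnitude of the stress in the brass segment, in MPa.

σ ≈ 75.4 MPa (tensile)

With the walls removed the bar would change length by δ_free = Σ αᵢΔT Lᵢ = 10.8×10⁻⁶×130×725 + 1.1×10⁻⁶×130×775 + 18.3×10⁻⁶×130×500 = 2.318 mm.
The walls prevent any net length change, so an axial force P (same in every segment) develops. Compatibility: P · Σ Lᵢ/(AᵢEᵢ) = δ_free.
Σ Lᵢ/(AᵢEᵢ) = 725/(1225×27×10³) + 775/(1450×148×10³) + 500/(1000×96×10³) = 3.074×10⁻⁵ mm/N.
So P = 2.318 / 3.074×10⁻⁵ = 75.41 kN, tensile.
σ_{brass} = P / A = 75410 / 1000 = 75.41 MPa.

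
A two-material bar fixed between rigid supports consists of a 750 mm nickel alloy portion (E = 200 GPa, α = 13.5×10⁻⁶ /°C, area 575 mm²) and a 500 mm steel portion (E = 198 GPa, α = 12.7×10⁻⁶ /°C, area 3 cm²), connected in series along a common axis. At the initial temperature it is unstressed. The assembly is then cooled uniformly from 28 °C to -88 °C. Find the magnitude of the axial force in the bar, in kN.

With the walls removed the bar would change length by δ_free = Σ αᵢΔT Lᵢ = 13.5×10⁻⁶×116×750 + 12.7×10⁻⁶×116×500 = 1.911 mm.
The walls prevent any net length change, so an axial force P (same in every segment) develops. Compatibility: P · Σ Lᵢ/(AᵢEᵢ) = δ_free.
The series flexibility is Σ Lᵢ/(AᵢEᵢ) = 750/(575×200×10³) + 500/(300×198×10³) = 1.494×10⁻⁵ mm/N.
So P = 1.911 / 1.494×10⁻⁵ = 127.9 kN, tensile.

P ≈ 128 kN (tensile)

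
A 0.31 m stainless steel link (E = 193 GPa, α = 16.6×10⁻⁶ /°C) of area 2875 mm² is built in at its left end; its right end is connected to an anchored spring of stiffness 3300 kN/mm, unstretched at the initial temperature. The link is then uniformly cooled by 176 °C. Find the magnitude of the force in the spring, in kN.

Free thermal contraction: δ_free = αΔT L = 16.6×10⁻⁶ × 176 × 310 = 0.9057 mm.
Let P be the tensile force in the spring. The link extends elastically by PL/(AE) and the spring stretches by P/k; together these equal δ_free.
P [ L/(AE) + 1/k ] = δ_free → P [ 310/(2875×193×10³) + 1/(3300×10³) ] = 0.9057.
P = 0.9057 / 8.617×10⁻⁷ = 1.051×10⁶ N.

P ≈ 1050 kN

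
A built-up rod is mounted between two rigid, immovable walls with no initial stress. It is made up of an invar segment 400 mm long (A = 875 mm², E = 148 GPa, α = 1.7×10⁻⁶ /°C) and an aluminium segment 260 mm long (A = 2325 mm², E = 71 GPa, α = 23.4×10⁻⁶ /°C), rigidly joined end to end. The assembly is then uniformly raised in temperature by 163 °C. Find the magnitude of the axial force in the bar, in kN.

P ≈ 236 kN (compressive)

If the supports were absent, the total length change would be Σ αᵢΔT Lᵢ = 1.7×10⁻⁶×163×400 + 23.4×10⁻⁶×163×260 = 1.103 mm.
The rigid supports impose zero overall length change; the single axial force P common to all segments must satisfy P Σ Lᵢ/(AᵢEᵢ) = δ_free.
The series flexibility is Σ Lᵢ/(AᵢEᵢ) = 400/(875×148×10³) + 260/(2325×71×10³) = 4.664×10⁻⁶ mm/N.
P = 1.103 / 4.664×10⁻⁶ = 236400 N = 236.4 kN, compressive.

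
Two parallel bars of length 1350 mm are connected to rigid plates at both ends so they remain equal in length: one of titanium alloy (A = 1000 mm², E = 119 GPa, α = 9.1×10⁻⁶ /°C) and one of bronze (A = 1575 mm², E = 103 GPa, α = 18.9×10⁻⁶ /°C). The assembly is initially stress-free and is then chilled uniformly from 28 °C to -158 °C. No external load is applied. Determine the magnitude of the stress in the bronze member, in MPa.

σ ≈ 79.4 MPa (tensile)

Equilibrium of a rigid end plate with no external load gives equal and opposite internal forces ±P in the two members. Since α_{bronze} > α_{titanium alloy}, cooling drives the bronze into tension and the titanium alloy into compression.
Setting the final lengths equal and cancelling L: (α₁ − α₂)ΔT = P/(A₁E₁) + P/(A₂E₂).
|α₁ − α₂|·ΔT = 9.8×10⁻⁶ × 186 = 0.001823.
1/(A₁E₁) + 1/(A₂E₂) = 1/(1000×119×10³) + 1/(1575×103×10³) = 1.457×10⁻⁸ N⁻¹.
P = 0.001823 / 1.457×10⁻⁸ = 125100 N = 125.1 kN.
σ_{bronze} = P/A₂ = 125100/1575 = 79.45 MPa, tensile.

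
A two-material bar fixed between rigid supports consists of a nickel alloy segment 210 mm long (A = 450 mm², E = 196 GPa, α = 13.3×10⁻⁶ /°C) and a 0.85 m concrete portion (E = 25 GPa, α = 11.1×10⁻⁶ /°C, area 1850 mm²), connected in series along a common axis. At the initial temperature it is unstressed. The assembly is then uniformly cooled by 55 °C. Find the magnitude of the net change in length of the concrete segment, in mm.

If the supports were absent, the total length change would be Σ αᵢΔT Lᵢ = 13.3×10⁻⁶×55×210 + 11.1×10⁻⁶×55×850 = 0.6725 mm.
The walls prevent any net length change, so an axial force P (same in every segment) develops. Compatibility: P · Σ Lᵢ/(AᵢEᵢ) = δ_free.
Σ Lᵢ/(AᵢEᵢ) = 210/(450×196×10³) + 850/(1850×25×10³) = 2.076×10⁻⁵ mm/N.
P = 0.6725 / 2.076×10⁻⁵ = 32400 N = 32.4 kN, tensile.
For the concrete segment, free thermal change = 11.1×10⁻⁶×55×850 = 0.5189 mm and elastic change from P = 32400×850/(1850×25×10³) = 0.5954 mm; these oppose, so the net change is 0.0765 mm (segment lengthens).

|ΔL| ≈ 0.0765 mm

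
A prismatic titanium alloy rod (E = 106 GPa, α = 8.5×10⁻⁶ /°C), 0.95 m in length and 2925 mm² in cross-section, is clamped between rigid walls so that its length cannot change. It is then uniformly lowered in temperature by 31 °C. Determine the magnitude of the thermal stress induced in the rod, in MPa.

σ ≈ 27.9 MPa (tensile)

With length fixed, the mechanical strain must cancel the thermal strain αΔT = 8.5×10⁻⁶ × 31 = 263.5×10⁻⁶.
Hence σ = E·αΔT = 106×10³ × 263.5×10⁻⁶ = 27.93 MPa, tensile.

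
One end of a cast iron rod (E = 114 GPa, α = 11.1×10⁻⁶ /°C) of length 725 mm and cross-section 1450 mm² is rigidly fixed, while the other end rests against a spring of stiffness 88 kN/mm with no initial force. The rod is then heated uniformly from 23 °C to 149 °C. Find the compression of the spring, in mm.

The unrestrained thermal change is αΔT L = 11.1×10⁻⁶ × 126 × 725 = 1.014 mm.
Let P be the compressive force at the spring. The rod shortens elastically by PL/(AE) and the spring compresses by P/k; together these equal δ_free.
P [ L/(AE) + 1/k ] = δ_free → P [ 725/(1450×114×10³) + 1/(88×10³) ] = 1.014.
P = 1.014 / 1.575×10⁻⁵ = 64380 N.
Spring compression = P/k = 64380/(88×10³) = 0.7316 mm.

δ ≈ 0.732 mm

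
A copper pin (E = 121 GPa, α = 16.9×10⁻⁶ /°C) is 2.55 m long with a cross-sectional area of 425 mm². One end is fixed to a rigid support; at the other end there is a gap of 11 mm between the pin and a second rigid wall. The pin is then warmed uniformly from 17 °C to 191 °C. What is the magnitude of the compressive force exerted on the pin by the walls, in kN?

Free thermal elongation = αΔT L = 16.9×10⁻⁶ × 174 × 2550 = 7.499 mm.
This is smaller than the 11 mm clearance, so the pin expands freely without reaching the stop — the stress is zero.

P ≈ 0 kN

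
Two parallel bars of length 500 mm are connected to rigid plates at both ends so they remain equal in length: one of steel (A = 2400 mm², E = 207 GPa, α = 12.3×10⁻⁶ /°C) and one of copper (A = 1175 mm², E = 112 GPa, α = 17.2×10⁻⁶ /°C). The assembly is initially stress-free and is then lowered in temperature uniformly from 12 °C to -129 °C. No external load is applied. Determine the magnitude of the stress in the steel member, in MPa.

σ ≈ 30 MPa (compressive)

The copper has the larger α, so on cooling it would change length more than the steel if both were free. The rigid plates force a common final length, so the copper is put into tension and the steel into compression, with equal and opposite forces P (no external load).
Setting the final lengths equal and cancelling L: (α₁ − α₂)ΔT = P/(A₁E₁) + P/(A₂E₂).
|α₁ − α₂|·ΔT = 4.9×10⁻⁶ × 141 = 0.0006909.
1/(A₁E₁) + 1/(A₂E₂) = 1/(2400×207×10³) + 1/(1175×112×10³) = 9.612×10⁻⁹ N⁻¹.
So P = 0.0006909 / 9.612×10⁻⁹ = 71.88 kN.
σ_{steel} = P/A₁ = 71880/2400 = 29.95 MPa, compressive.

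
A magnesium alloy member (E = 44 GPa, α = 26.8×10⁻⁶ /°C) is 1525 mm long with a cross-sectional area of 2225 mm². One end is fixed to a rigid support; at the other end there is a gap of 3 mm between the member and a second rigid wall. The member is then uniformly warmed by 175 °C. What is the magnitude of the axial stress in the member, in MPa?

σ ≈ 120 MPa (compressive)

Unrestrained expansion: δ_free = αΔT L = 26.8×10⁻⁶ × 175 × 1525 = 7.152 mm.
The gap closes (δ_free > 3 mm) and the wall then resists a further 7.152 − 3 = 4.152 mm of expansion.
That suppressed elongation corresponds to σ = E·Δ/L = 44×10³ × 4.152/1525 = 119.8 MPa.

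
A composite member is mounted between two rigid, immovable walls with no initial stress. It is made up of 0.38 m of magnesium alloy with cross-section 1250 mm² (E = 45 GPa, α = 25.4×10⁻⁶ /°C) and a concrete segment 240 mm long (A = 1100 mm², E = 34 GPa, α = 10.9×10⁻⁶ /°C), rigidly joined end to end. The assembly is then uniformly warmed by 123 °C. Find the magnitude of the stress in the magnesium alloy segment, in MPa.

If the supports were absent, the total length change would be Σ αᵢΔT Lᵢ = 25.4×10⁻⁶×123×380 + 10.9×10⁻⁶×123×240 = 1.509 mm.
Since the ends are fixed, an axial force P builds up, equal in every segment, with P · Σ Lᵢ/(AᵢEᵢ) = δ_free.
The series flexibility is Σ Lᵢ/(AᵢEᵢ) = 380/(1250×45×10³) + 240/(1100×34×10³) = 1.317×10⁻⁵ mm/N.
P = 1.509 / 1.317×10⁻⁵ = 114600 N = 114.6 kN, compressive.
σ_{magnesium alloy} = P / A = 114600 / 1250 = 91.64 MPa.

σ ≈ 91.6 MPa (compressive)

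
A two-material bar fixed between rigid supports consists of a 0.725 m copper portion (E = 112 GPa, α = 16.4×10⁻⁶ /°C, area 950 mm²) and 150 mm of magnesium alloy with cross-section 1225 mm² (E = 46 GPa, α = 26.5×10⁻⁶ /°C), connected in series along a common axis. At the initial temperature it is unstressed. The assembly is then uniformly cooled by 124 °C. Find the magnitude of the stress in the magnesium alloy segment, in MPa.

σ ≈ 169 MPa (tensile)

Free thermal contraction of the whole bar: Σ αᵢΔT Lᵢ = 16.4×10⁻⁶×124×725 + 26.5×10⁻⁶×124×150 = 1.967 mm.
The walls prevent any net length change, so an axial force P (same in every segment) develops. Compatibility: P · Σ Lᵢ/(AᵢEᵢ) = δ_free.
The series flexibility is Σ Lᵢ/(AᵢEᵢ) = 725/(950×112×10³) + 150/(1225×46×10³) = 9.476×10⁻⁶ mm/N.
Hence P = δ_free / Σ(L/AE) = 1.967/9.476×10⁻⁶ = 207.6 kN (tensile).
σ_{magnesium alloy} = P / A = 207600 / 1225 = 169.5 MPa.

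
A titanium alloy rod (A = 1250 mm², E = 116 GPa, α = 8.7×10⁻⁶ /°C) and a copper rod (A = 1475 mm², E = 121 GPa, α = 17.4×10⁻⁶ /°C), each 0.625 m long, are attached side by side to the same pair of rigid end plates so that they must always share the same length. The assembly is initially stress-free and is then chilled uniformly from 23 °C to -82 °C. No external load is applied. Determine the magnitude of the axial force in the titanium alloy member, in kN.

Both members must finish at the same length. With the larger α, the copper tends to over-contract; the plates restrain it, putting the copper in tension and the titanium alloy in compression. With no external load the two internal forces are equal and opposite, magnitude P.
Setting the final lengths equal and cancelling L: (α₁ − α₂)ΔT = P/(A₁E₁) + P/(A₂E₂).
|α₁ − α₂|·ΔT = 8.7×10⁻⁶ × 105 = 0.0009135.
1/(A₁E₁) + 1/(A₂E₂) = 1/(1250×116×10³) + 1/(1475×121×10³) = 1.25×10⁻⁸ N⁻¹.
P = 0.0009135 / 1.25×10⁻⁸ = 73080 N = 73.08 kN.

P ≈ 73.1 kN (compressive in the titanium alloy)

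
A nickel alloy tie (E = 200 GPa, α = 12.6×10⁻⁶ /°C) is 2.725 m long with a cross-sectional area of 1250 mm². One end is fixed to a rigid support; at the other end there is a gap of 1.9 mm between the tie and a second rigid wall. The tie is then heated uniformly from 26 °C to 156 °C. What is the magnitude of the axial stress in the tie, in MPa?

Unrestrained expansion: δ_free = αΔT L = 12.6×10⁻⁶ × 130 × 2725 = 4.464 mm.
The gap closes (δ_free > 1.9 mm) and the wall then resists a further 4.464 − 1.9 = 2.564 mm of expansion.
So σ = E(δ_free − g)/L = 200×10³ × 2.564/2725 = 188.2 MPa.

σ ≈ 188 MPa (compressive)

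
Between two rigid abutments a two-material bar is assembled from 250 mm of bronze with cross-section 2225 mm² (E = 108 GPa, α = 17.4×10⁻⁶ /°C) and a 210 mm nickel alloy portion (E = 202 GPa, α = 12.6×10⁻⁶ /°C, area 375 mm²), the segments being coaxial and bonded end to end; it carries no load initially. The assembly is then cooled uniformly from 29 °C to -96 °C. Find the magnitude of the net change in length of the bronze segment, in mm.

|ΔL| ≈ 0.305 mm

With the walls removed the bar would change length by δ_free = Σ αᵢΔT Lᵢ = 17.4×10⁻⁶×125×250 + 12.6×10⁻⁶×125×210 = 0.8745 mm.
The rigid supports impose zero overall length change; the single axial force P common to all segments must satisfy P Σ Lᵢ/(AᵢEᵢ) = δ_free.
The series flexibility is Σ Lᵢ/(AᵢEᵢ) = 250/(2225×108×10³) + 210/(375×202×10³) = 3.813×10⁻⁶ mm/N.
P = 0.8745 / 3.813×10⁻⁶ = 229400 N = 229.4 kN, tensile.
For the bronze segment, free thermal change = 17.4×10⁻⁶×125×250 = 0.5437 mm and elastic change from P = 229400×250/(2225×108×10³) = 0.2386 mm; these oppose, so the net change is 0.305 mm (segment shortens).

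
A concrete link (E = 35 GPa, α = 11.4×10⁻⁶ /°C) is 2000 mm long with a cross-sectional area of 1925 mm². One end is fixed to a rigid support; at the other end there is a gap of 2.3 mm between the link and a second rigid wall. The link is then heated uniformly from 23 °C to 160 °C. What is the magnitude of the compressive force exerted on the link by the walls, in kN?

P ≈ 27.7 kN

Free thermal elongation = αΔT L = 11.4×10⁻⁶ × 137 × 2000 = 3.124 mm.
The gap closes (δ_free > 2.3 mm) and the wall then resists a further 3.124 − 2.3 = 0.8236 mm of expansion.
That suppressed elongation corresponds to σ = E·Δ/L = 35×10³ × 0.8236/2000 = 14.41 MPa.
P = σA = 14.41 × 1925 = 27.75 kN.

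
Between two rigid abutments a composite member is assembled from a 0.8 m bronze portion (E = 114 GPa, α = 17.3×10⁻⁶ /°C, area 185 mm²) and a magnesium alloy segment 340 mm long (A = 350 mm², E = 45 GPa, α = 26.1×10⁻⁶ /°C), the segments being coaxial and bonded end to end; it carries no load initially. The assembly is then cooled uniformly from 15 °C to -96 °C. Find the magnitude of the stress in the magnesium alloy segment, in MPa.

If the supports were absent, the total length change would be Σ αᵢΔT Lᵢ = 17.3×10⁻⁶×111×800 + 26.1×10⁻⁶×111×340 = 2.521 mm.
Since the ends are fixed, an axial force P builds up, equal in every segment, with P · Σ Lᵢ/(AᵢEᵢ) = δ_free.
Σ Lᵢ/(AᵢEᵢ) = 800/(185×114×10³) + 340/(350×45×10³) = 5.952×10⁻⁵ mm/N.
P = 2.521 / 5.952×10⁻⁵ = 42360 N = 42.36 kN, tensile.
σ_{magnesium alloy} = P / A = 42360 / 350 = 121 MPa.

σ ≈ 121 MPa (tensile)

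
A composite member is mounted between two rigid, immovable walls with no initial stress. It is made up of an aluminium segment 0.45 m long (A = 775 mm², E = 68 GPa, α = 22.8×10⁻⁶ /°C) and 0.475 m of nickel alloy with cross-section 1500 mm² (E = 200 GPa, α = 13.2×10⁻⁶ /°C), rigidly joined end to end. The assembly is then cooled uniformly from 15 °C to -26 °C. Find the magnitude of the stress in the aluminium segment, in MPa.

With the walls removed the bar would change length by δ_free = Σ αᵢΔT Lᵢ = 22.8×10⁻⁶×41×450 + 13.2×10⁻⁶×41×475 = 0.6777 mm.
Since the ends are fixed, an axial force P builds up, equal in every segment, with P · Σ Lᵢ/(AᵢEᵢ) = δ_free.
The series flexibility is Σ Lᵢ/(AᵢEᵢ) = 450/(775×68×10³) + 475/(1500×200×10³) = 1.012×10⁻⁵ mm/N.
So P = 0.6777 / 1.012×10⁻⁵ = 66.95 kN, tensile.
σ_{aluminium} = P / A = 66950 / 775 = 86.39 MPa.

σ ≈ 86.4 MPa (tensile)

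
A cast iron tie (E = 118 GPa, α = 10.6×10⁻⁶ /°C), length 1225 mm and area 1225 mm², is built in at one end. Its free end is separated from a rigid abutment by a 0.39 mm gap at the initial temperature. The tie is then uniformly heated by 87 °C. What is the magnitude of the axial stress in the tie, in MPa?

Free thermal elongation = αΔT L = 10.6×10⁻⁶ × 87 × 1225 = 1.13 mm.
This exceeds the 0.39 mm gap, so the wall pushes back. The portion of expansion that must be recovered elastically is δ_free − gap = 1.13 − 0.39 = 0.7397 mm.
That suppressed elongation corresponds to σ = E·Δ/L = 118×10³ × 0.7397/1225 = 71.25 MPa.

σ ≈ 71.3 MPa (compressive)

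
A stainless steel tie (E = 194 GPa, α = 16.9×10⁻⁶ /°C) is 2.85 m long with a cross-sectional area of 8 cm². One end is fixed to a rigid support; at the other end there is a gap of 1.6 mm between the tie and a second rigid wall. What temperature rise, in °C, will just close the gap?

The gap closes when αΔT L = 1.6 mm, since the tie is still unstressed at that instant.
So ΔT = g/(αL) = 1.6/(16.9×10⁻⁶ × 2850) = 33.22 °C.

ΔT ≈ 33.2 °C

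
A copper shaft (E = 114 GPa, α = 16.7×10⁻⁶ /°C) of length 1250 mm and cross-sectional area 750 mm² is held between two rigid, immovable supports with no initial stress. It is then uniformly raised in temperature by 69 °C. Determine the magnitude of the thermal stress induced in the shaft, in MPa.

σ ≈ 131 MPa (compressive)

The supports are rigid, so the total axial strain is zero. The restrained thermal strain is ε = αΔT = 16.7×10⁻⁶ × 69 = 1152.3×10⁻⁶.
σ = EαΔT = 114×10³ × 16.7×10⁻⁶ × 69 = 131.4 MPa (compressive; the shaft is trying to expand).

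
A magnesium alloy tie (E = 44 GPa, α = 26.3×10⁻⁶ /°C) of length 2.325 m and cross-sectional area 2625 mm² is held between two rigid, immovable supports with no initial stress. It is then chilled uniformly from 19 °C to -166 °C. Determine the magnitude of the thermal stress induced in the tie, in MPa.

σ ≈ 214 MPa (tensile)

The supports are rigid, so the total axial strain is zero. The restrained thermal strain is ε = αΔT = 26.3×10⁻⁶ × 185 = 4865.5×10⁻⁶.
Hence σ = E·αΔT = 44×10³ × 4865.5×10⁻⁶ = 214.1 MPa, tensile.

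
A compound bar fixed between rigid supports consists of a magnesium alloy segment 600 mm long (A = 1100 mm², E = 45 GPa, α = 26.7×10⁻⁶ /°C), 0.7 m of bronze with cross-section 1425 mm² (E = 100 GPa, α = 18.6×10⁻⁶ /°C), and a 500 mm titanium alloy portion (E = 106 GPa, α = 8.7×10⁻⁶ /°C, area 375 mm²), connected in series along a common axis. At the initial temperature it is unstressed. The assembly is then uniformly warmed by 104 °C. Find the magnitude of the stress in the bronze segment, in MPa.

Free thermal expansion of the whole bar: Σ αᵢΔT Lᵢ = 26.7×10⁻⁶×104×600 + 18.6×10⁻⁶×104×700 + 8.7×10⁻⁶×104×500 = 3.473 mm.
Since the ends are fixed, an axial force P builds up, equal in every segment, with P · Σ Lᵢ/(AᵢEᵢ) = δ_free.
The series flexibility is Σ Lᵢ/(AᵢEᵢ) = 600/(1100×45×10³) + 700/(1425×100×10³) + 500/(375×106×10³) = 2.961×10⁻⁵ mm/N.
So P = 3.473 / 2.961×10⁻⁵ = 117.3 kN, compressive.
σ_{bronze} = P / A = 117300 / 1425 = 82.29 MPa.

σ ≈ 82.3 MPa (compressive)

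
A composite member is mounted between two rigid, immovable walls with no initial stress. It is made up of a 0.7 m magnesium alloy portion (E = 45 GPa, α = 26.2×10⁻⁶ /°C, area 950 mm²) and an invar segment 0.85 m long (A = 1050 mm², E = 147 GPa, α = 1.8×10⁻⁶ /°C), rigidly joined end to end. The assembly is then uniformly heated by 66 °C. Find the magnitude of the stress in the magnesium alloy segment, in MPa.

σ ≈ 63.1 MPa (compressive)

With the walls removed the bar would change length by δ_free = Σ αᵢΔT Lᵢ = 26.2×10⁻⁶×66×700 + 1.8×10⁻⁶×66×850 = 1.311 mm.
Since the ends are fixed, an axial force P builds up, equal in every segment, with P · Σ Lᵢ/(AᵢEᵢ) = δ_free.
Σ Lᵢ/(AᵢEᵢ) = 700/(950×45×10³) + 850/(1050×147×10³) = 2.188×10⁻⁵ mm/N.
P = 1.311 / 2.188×10⁻⁵ = 59930 N = 59.93 kN, compressive.
σ_{magnesium alloy} = P / A = 59930 / 950 = 63.09 MPa.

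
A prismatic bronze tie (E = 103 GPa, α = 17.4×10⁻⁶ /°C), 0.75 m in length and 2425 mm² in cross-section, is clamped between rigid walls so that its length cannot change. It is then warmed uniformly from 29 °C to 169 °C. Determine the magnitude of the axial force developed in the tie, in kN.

P ≈ 608 kN (compressive)

The ends cannot move, so σ = EαΔT = 103×10³ × 17.4×10⁻⁶ × 140 = 250.9 MPa.
Axial force P = σA = 250.9 × 2425 = 608500 N = 608.5 kN, compressive.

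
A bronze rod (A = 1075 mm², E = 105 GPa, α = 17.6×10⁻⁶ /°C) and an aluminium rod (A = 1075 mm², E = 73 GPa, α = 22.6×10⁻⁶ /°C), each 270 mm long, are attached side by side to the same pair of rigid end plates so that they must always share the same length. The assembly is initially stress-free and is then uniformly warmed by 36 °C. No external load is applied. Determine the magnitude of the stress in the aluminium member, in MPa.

σ ≈ 7.75 MPa (compressive)

Equilibrium of a rigid end plate with no external load gives equal and opposite internal forces ±P in the two members. Since α_{aluminium} > α_{bronze}, heating drives the aluminium into compression and the bronze into tension.
Compatibility of the two members (thermal + elastic change equal): (α₁ − α₂)ΔT = P·[1/(A₁E₁) + 1/(A₂E₂)].
|α₁ − α₂|·ΔT = 5×10⁻⁶ × 36 = 0.00018.
1/(A₁E₁) + 1/(A₂E₂) = 1/(1075×105×10³) + 1/(1075×73×10³) = 2.16×10⁻⁸ N⁻¹.
P = 0.00018 / 2.16×10⁻⁸ = 8332 N = 8.332 kN.
σ_{aluminium} = P/A₂ = 8332/1075 = 7.751 MPa, compressive.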